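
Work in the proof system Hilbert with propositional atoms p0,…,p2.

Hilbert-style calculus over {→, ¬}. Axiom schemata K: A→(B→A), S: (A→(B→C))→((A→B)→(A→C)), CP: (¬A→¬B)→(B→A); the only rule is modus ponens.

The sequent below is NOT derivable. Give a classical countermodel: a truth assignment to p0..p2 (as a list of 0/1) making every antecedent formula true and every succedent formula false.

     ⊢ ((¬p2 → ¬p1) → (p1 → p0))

Search for a countermodel by truth-table:
  v=000: Γ:[] Δ:[((¬p2 → ¬p1) → (p1 → p0))=T] refutes=False
  v=001: Γ:[] Δ:[((¬p2 → ¬p1) → (p1 → p0))=T] refutes=False
  v=010: Γ:[] Δ:[((¬p2 → ¬p1) → (p1 → p0))=T] refutes=False
  v=011: Γ:[] Δ:[((¬p2 → ¬p1) → (p1 → p0))=F] refutes=True  ← countermodel

Result: [0, 1, 1]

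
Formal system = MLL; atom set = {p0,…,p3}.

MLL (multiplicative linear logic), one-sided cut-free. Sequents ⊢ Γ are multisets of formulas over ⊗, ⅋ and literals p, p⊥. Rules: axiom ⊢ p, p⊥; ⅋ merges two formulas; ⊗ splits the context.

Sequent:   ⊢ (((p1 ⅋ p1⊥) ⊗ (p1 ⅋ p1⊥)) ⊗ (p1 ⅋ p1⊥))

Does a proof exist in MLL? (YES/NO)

Proof tree:
[⊗]  ⊢ (((p1 ⅋ p1⊥) ⊗ (p1 ⅋ p1⊥)) ⊗ (p1 ⅋ p1⊥))
  [⊗]  ⊢ ((p1 ⅋ p1⊥) ⊗ (p1 ⅋ p1⊥))
    [⅋]  ⊢ (p1 ⅋ p1⊥)
      [Ax]  ⊢ p1, p1⊥
    [⅋]  ⊢ (p1 ⅋ p1⊥)
      [Ax]  ⊢ p1, p1⊥
  [⅋]  ⊢ (p1 ⅋ p1⊥)
    [Ax]  ⊢ p1, p1⊥

Result: YES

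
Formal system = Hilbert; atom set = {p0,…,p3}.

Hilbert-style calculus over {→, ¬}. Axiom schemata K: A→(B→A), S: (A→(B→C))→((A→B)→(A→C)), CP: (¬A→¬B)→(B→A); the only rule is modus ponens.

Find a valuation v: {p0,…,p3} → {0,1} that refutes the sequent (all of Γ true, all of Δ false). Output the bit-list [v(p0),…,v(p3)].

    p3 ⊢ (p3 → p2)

Enumerate valuations to refute Γ ⊢ Δ:
  v=0000: Γ:[p3=F] Δ:[(p3 → p2)=T] refutes=False
  v=0001: Γ:[p3=T] Δ:[(p3 → p2)=F] refutes=True  ← countermodel

Result: [0, 0, 0, 1]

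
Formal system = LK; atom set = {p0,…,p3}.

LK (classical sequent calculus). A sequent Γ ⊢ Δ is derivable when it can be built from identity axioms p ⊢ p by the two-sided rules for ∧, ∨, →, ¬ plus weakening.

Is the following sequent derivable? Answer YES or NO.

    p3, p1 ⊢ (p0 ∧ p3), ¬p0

Derivation (root first):
[WL] p3, p1 ⊢ (p0 ∧ p3), ¬p0
  [¬R] p3 ⊢ (p0 ∧ p3), ¬p0
    [∧R] p3, p0 ⊢ (p0 ∧ p3)
      [Ax] p0 ⊢ p0
      [Ax] p3 ⊢ p3

Result: YES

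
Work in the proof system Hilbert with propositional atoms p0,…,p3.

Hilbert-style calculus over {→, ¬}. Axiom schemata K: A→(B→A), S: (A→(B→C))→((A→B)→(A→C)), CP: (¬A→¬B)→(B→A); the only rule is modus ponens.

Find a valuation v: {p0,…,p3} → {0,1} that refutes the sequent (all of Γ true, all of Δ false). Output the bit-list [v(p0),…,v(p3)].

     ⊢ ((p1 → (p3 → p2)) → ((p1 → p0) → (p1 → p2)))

Enumerate valuations to refute Γ ⊢ Δ:
  v=0000: Γ:[] Δ:[((p1 → (p3 → p2)) → ((p1 → p0) → (p1 → p2)))=T] refutes=False
  v=0001: Γ:[] Δ:[((p1 → (p3 → p2)) → ((p1 → p0) → (p1 → p2)))=T] refutes=False
  v=0010: Γ:[] Δ:[((p1 → (p3 → p2)) → ((p1 → p0) → (p1 → p2)))=T] refutes=False
  v=0011: Γ:[] Δ:[((p1 → (p3 → p2)) → ((p1 → p0) → (p1 → p2)))=T] refutes=False
  v=0100: Γ:[] Δ:[((p1 → (p3 → p2)) → ((p1 → p0) → (p1 → p2)))=T] refutes=False
  v=0101: Γ:[] Δ:[((p1 → (p3 → p2)) → ((p1 → p0) → (p1 → p2)))=T] refutes=False
  v=0110: Γ:[] Δ:[((p1 → (p3 → p2)) → ((p1 → p0) → (p1 → p2)))=T] refutes=False
  v=0111: Γ:[] Δ:[((p1 → (p3 → p2)) → ((p1 → p0) → (p1 → p2)))=T] refutes=False
  v=1000: Γ:[] Δ:[((p1 → (p3 → p2)) → ((p1 → p0) → (p1 → p2)))=T] refutes=False
  v=1001: Γ:[] Δ:[((p1 → (p3 → p2)) → ((p1 → p0) → (p1 → p2)))=T] refutes=False
  v=1010: Γ:[] Δ:[((p1 → (p3 → p2)) → ((p1 → p0) → (p1 → p2)))=T] refutes=False
  v=1011: Γ:[] Δ:[((p1 → (p3 → p2)) → ((p1 → p0) → (p1 → p2)))=T] refutes=False
  v=1100: Γ:[] Δ:[((p1 → (p3 → p2)) → ((p1 → p0) → (p1 → p2)))=F] refutes=True  ← countermodel

Result: [1, 1, 0, 0]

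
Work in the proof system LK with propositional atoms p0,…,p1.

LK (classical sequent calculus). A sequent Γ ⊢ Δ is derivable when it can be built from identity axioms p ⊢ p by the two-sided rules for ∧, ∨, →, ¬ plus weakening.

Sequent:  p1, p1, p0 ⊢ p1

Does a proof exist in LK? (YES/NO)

Derivation (root first):
[WL] p1, p1, p0 ⊢ p1
  [WL] p1, p1 ⊢ p1
    [Ax] p1 ⊢ p1

Result: YES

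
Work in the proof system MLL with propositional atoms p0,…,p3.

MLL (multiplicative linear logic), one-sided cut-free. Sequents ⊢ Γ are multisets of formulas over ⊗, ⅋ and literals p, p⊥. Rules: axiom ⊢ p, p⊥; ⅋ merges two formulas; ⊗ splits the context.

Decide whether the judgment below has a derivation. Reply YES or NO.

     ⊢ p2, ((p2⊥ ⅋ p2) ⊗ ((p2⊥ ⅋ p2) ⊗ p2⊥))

Derivation (root first):
[⊗]  ⊢ p2, ((p2⊥ ⅋ p2) ⊗ ((p2⊥ ⅋ p2) ⊗ p2⊥))
  [⅋]  ⊢ (p2⊥ ⅋ p2)
    [Ax]  ⊢ p2, p2⊥
  [⊗]  ⊢ p2, ((p2⊥ ⅋ p2) ⊗ p2⊥)
    [⅋]  ⊢ (p2⊥ ⅋ p2)
      [Ax]  ⊢ p2, p2⊥
    [Ax]  ⊢ p2, p2⊥

Result: YES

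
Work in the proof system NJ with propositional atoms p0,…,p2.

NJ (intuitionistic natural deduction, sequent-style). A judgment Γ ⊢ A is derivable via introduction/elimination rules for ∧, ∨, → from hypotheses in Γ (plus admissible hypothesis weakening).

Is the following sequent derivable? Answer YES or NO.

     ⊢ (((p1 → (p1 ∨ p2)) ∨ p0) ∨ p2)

Derivation trace:
[∨I₁]  ⊢ (((p1 → (p1 ∨ p2)) ∨ p0) ∨ p2)
  [∨I₁]  ⊢ ((p1 → (p1 ∨ p2)) ∨ p0)
    [→I]  ⊢ (p1 → (p1 ∨ p2))
      [∨I₁] p1 ⊢ (p1 ∨ p2)
        [Ax] p1 ⊢ p1

Result: YES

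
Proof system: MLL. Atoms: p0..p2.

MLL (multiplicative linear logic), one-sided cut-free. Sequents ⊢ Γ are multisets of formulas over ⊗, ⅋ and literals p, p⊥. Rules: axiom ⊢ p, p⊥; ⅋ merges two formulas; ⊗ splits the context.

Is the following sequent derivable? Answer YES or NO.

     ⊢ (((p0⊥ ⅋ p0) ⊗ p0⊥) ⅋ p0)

Derivation trace:
[⅋]  ⊢ (((p0⊥ ⅋ p0) ⊗ p0⊥) ⅋ p0)
  [⊗]  ⊢ p0, ((p0⊥ ⅋ p0) ⊗ p0⊥)
    [⅋]  ⊢ (p0⊥ ⅋ p0)
      [Ax]  ⊢ p0, p0⊥
    [Ax]  ⊢ p0, p0⊥

Result: YES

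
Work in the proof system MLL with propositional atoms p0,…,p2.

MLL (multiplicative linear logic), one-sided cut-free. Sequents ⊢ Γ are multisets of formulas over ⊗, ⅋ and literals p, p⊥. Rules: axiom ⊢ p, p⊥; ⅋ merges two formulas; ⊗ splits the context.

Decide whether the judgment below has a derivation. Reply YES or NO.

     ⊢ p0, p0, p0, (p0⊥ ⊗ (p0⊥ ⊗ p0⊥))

Derivation (root first):
[⊗]  ⊢ p0, p0, p0, (p0⊥ ⊗ (p0⊥ ⊗ p0⊥))
  [Ax]  ⊢ p0, p0⊥
  [⊗]  ⊢ p0, p0, (p0⊥ ⊗ p0⊥)
    [Ax]  ⊢ p0, p0⊥
    [Ax]  ⊢ p0, p0⊥

Result: YES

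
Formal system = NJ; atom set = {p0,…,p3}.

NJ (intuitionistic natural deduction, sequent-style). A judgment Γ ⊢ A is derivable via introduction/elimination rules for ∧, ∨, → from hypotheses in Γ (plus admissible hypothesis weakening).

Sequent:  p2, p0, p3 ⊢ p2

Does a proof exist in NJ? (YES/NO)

Derivation (root first):
[Wk] p2, p0, p3 ⊢ p2
  [Wk] p2, p0 ⊢ p2
    [Ax] p2 ⊢ p2

Result: YES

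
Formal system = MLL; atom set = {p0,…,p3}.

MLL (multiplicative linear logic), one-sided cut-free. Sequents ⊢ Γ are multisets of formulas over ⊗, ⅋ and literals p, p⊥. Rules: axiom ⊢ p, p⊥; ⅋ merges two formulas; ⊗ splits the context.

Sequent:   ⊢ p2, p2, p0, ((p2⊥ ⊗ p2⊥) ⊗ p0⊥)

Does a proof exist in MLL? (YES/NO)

Derivation (root first):
[⊗]  ⊢ p2, p2, p0, ((p2⊥ ⊗ p2⊥) ⊗ p0⊥)
  [⊗]  ⊢ p2, p2, (p2⊥ ⊗ p2⊥)
    [Ax]  ⊢ p2, p2⊥
    [Ax]  ⊢ p2, p2⊥
  [Ax]  ⊢ p0, p0⊥

Result: YES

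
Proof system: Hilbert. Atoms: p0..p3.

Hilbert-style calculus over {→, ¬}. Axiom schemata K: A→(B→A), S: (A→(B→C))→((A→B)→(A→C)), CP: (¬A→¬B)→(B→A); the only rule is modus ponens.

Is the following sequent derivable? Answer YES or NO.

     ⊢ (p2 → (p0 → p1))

Truth-table refutation:
  v=0000: Γ:[] Δ:[(p2 → (p0 → p1))=T] refutes=False
  v=0001: Γ:[] Δ:[(p2 → (p0 → p1))=T] refutes=False
  v=0010: Γ:[] Δ:[(p2 → (p0 → p1))=T] refutes=False
  v=0011: Γ:[] Δ:[(p2 → (p0 → p1))=T] refutes=False
  v=0100: Γ:[] Δ:[(p2 → (p0 → p1))=T] refutes=False
  v=0101: Γ:[] Δ:[(p2 → (p0 → p1))=T] refutes=False
  v=0110: Γ:[] Δ:[(p2 → (p0 → p1))=T] refutes=False
  v=0111: Γ:[] Δ:[(p2 → (p0 → p1))=T] refutes=False
  v=1000: Γ:[] Δ:[(p2 → (p0 → p1))=T] refutes=False
  v=1001: Γ:[] Δ:[(p2 → (p0 → p1))=T] refutes=False
  v=1010: Γ:[] Δ:[(p2 → (p0 → p1))=F] refutes=True  ← countermodel

Result: NO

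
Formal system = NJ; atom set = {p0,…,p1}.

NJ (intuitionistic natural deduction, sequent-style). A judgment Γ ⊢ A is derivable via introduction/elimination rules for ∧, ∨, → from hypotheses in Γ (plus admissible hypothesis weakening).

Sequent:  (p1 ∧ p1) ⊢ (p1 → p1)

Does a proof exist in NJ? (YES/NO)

Derivation (root first):
[Wk] (p1 ∧ p1) ⊢ (p1 → p1)
  [→I]  ⊢ (p1 → p1)
    [Ax] p1 ⊢ p1

Result: YES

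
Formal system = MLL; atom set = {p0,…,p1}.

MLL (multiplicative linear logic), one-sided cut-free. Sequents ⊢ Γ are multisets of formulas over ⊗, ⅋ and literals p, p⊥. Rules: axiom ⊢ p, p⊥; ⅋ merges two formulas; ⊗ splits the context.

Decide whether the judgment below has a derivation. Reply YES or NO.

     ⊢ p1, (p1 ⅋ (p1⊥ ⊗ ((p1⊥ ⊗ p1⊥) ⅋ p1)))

Derivation (root first):
[⅋]  ⊢ p1, (p1 ⅋ (p1⊥ ⊗ ((p1⊥ ⊗ p1⊥) ⅋ p1)))
  [⊗]  ⊢ p1, p1, (p1⊥ ⊗ ((p1⊥ ⊗ p1⊥) ⅋ p1))
    [Ax]  ⊢ p1, p1⊥
    [⅋]  ⊢ p1, ((p1⊥ ⊗ p1⊥) ⅋ p1)
      [⊗]  ⊢ p1, p1, (p1⊥ ⊗ p1⊥)
        [Ax]  ⊢ p1, p1⊥
        [Ax]  ⊢ p1, p1⊥

Result: YES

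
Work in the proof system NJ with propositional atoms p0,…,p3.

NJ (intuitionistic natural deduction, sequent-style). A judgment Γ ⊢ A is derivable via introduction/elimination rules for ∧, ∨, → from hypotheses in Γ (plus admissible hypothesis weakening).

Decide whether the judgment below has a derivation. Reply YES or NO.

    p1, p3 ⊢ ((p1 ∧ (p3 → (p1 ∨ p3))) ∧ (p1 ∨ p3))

Proof tree:
[∧I] p1, p3 ⊢ ((p1 ∧ (p3 → (p1 ∨ p3))) ∧ (p1 ∨ p3))
  [∧I] p1 ⊢ (p1 ∧ (p3 → (p1 ∨ p3)))
    [Ax] p1 ⊢ p1
    [→I]  ⊢ (p3 → (p1 ∨ p3))
      [∨I₂] p3 ⊢ (p1 ∨ p3)
        [Ax] p3 ⊢ p3
  [∨I₂] p3 ⊢ (p1 ∨ p3)
    [Ax] p3 ⊢ p3

Result: YES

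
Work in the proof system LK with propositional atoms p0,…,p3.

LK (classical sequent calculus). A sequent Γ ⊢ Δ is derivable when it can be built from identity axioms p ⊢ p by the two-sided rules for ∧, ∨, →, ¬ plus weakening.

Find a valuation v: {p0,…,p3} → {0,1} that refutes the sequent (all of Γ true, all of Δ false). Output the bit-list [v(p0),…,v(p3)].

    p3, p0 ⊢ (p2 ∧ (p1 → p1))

Search for a countermodel by truth-table:
  v=0000: Γ:[p3=F, p0=F] Δ:[(p2 ∧ (p1 → p1))=F] refutes=False
  v=0001: Γ:[p3=T, p0=F] Δ:[(p2 ∧ (p1 → p1))=F] refutes=False
  v=0010: Γ:[p3=F, p0=F] Δ:[(p2 ∧ (p1 → p1))=T] refutes=False
  v=0011: Γ:[p3=T, p0=F] Δ:[(p2 ∧ (p1 → p1))=T] refutes=False
  v=0100: Γ:[p3=F, p0=F] Δ:[(p2 ∧ (p1 → p1))=F] refutes=False
  v=0101: Γ:[p3=T, p0=F] Δ:[(p2 ∧ (p1 → p1))=F] refutes=False
  v=0110: Γ:[p3=F, p0=F] Δ:[(p2 ∧ (p1 → p1))=T] refutes=False
  v=0111: Γ:[p3=T, p0=F] Δ:[(p2 ∧ (p1 → p1))=T] refutes=False
  v=1000: Γ:[p3=F, p0=T] Δ:[(p2 ∧ (p1 → p1))=F] refutes=False
  v=1001: Γ:[p3=T, p0=T] Δ:[(p2 ∧ (p1 → p1))=F] refutes=True  ← countermodel

Result: [1, 0, 0, 1]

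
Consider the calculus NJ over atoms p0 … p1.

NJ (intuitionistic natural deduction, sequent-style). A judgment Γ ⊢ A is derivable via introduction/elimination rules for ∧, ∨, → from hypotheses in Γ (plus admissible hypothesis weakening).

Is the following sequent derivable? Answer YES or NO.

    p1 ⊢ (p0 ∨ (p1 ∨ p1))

Derivation (root first):
[∨I₂] p1 ⊢ (p0 ∨ (p1 ∨ p1))
  [∨I₂] p1 ⊢ (p1 ∨ p1)
    [Ax] p1 ⊢ p1

Result: YES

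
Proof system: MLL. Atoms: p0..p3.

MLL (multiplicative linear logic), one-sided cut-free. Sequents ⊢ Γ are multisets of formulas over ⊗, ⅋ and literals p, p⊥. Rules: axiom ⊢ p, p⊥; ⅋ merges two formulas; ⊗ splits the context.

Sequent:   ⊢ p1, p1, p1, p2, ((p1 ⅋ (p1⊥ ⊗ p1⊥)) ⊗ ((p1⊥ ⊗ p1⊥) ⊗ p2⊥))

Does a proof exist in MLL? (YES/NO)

Derivation (root first):
[⊗]  ⊢ p1, p1, p1, p2, ((p1 ⅋ (p1⊥ ⊗ p1⊥)) ⊗ ((p1⊥ ⊗ p1⊥) ⊗ p2⊥))
  [⅋]  ⊢ p1, (p1 ⅋ (p1⊥ ⊗ p1⊥))
    [⊗]  ⊢ p1, p1, (p1⊥ ⊗ p1⊥)
      [Ax]  ⊢ p1, p1⊥
      [Ax]  ⊢ p1, p1⊥
  [⊗]  ⊢ p1, p1, p2, ((p1⊥ ⊗ p1⊥) ⊗ p2⊥)
    [⊗]  ⊢ p1, p1, (p1⊥ ⊗ p1⊥)
      [Ax]  ⊢ p1, p1⊥
      [Ax]  ⊢ p1, p1⊥
    [Ax]  ⊢ p2, p2⊥

Result: YES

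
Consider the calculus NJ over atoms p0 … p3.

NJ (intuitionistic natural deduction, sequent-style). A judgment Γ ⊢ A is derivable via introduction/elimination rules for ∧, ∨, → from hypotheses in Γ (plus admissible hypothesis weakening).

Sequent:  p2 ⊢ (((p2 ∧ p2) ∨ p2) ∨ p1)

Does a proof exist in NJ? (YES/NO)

Proof tree:
[∨I₁] p2 ⊢ (((p2 ∧ p2) ∨ p2) ∨ p1)
  [∨I₁] p2 ⊢ ((p2 ∧ p2) ∨ p2)
    [∧I] p2 ⊢ (p2 ∧ p2)
      [Ax] p2 ⊢ p2
      [Ax] p2 ⊢ p2

Result: YES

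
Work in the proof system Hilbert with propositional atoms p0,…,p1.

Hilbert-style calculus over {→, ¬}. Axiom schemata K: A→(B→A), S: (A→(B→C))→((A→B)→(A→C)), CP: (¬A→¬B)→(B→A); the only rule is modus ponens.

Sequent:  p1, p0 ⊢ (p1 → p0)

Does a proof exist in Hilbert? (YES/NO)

Derivation trace:
[MP] p1, p0 ⊢ (p1 → p0)
  [K]  ⊢ (p0 → (p1 → p0))
  [MP] p1, p0 ⊢ p0
    [MP] p0 ⊢ (p1 → p0)
      [K]  ⊢ (p0 → (p1 → p0))
      [Hyp] p0 ⊢ p0
    [Hyp] p1 ⊢ p1

Result: YES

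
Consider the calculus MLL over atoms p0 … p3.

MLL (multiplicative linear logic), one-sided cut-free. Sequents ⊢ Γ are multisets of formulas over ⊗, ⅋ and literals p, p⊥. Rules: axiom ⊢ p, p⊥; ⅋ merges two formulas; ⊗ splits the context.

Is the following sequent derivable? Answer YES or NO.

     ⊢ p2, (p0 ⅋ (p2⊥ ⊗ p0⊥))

Proof tree:
[⅋]  ⊢ p2, (p0 ⅋ (p2⊥ ⊗ p0⊥))
  [⊗]  ⊢ p2, p0, (p2⊥ ⊗ p0⊥)
    [Ax]  ⊢ p2, p2⊥
    [Ax]  ⊢ p0, p0⊥

Result: YES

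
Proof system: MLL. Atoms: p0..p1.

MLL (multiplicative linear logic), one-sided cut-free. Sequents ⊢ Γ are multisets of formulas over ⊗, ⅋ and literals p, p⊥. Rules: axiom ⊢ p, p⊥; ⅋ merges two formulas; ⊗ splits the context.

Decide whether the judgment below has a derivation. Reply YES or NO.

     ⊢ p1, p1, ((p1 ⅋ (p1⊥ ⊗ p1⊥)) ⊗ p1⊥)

Proof tree:
[⊗]  ⊢ p1, p1, ((p1 ⅋ (p1⊥ ⊗ p1⊥)) ⊗ p1⊥)
  [⅋]  ⊢ p1, (p1 ⅋ (p1⊥ ⊗ p1⊥))
    [⊗]  ⊢ p1, p1, (p1⊥ ⊗ p1⊥)
      [Ax]  ⊢ p1, p1⊥
      [Ax]  ⊢ p1, p1⊥
  [Ax]  ⊢ p1, p1⊥

Result: YES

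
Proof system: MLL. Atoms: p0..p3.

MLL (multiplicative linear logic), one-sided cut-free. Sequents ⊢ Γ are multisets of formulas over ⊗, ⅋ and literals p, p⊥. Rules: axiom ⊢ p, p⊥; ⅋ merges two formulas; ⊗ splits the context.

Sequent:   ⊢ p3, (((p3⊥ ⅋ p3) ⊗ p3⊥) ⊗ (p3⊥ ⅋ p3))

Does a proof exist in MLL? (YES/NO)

Proof tree:
[⊗]  ⊢ p3, (((p3⊥ ⅋ p3) ⊗ p3⊥) ⊗ (p3⊥ ⅋ p3))
  [⊗]  ⊢ p3, ((p3⊥ ⅋ p3) ⊗ p3⊥)
    [⅋]  ⊢ (p3⊥ ⅋ p3)
      [Ax]  ⊢ p3, p3⊥
    [Ax]  ⊢ p3, p3⊥
  [⅋]  ⊢ (p3⊥ ⅋ p3)
    [Ax]  ⊢ p3, p3⊥

Result: YES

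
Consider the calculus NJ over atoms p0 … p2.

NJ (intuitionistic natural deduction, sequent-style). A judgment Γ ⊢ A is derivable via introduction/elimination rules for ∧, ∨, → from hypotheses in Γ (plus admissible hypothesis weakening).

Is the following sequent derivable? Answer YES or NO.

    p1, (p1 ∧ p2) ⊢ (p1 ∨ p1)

Proof tree:
[∨I₂] p1, (p1 ∧ p2) ⊢ (p1 ∨ p1)
  [Wk] p1, (p1 ∧ p2) ⊢ p1
    [Ax] p1 ⊢ p1

Result: YES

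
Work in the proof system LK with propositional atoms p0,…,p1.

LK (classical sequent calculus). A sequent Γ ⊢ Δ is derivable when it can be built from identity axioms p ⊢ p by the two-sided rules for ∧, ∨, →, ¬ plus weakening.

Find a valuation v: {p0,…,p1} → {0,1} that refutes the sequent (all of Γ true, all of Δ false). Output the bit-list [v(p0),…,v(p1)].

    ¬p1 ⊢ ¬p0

Search for a countermodel by truth-table:
  v=00: Γ:[¬p1=T] Δ:[¬p0=T] refutes=False
  v=01: Γ:[¬p1=F] Δ:[¬p0=T] refutes=False
  v=10: Γ:[¬p1=T] Δ:[¬p0=F] refutes=True  ← countermodel

Result: [1, 0]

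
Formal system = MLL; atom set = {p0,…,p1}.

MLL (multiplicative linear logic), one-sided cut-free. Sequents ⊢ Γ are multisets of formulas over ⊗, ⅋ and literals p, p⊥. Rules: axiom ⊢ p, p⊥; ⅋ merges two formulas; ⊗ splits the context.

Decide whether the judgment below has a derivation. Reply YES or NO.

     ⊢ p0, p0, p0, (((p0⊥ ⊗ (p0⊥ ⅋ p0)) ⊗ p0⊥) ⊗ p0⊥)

Derivation trace:
[⊗]  ⊢ p0, p0, p0, (((p0⊥ ⊗ (p0⊥ ⅋ p0)) ⊗ p0⊥) ⊗ p0⊥)
  [⊗]  ⊢ p0, p0, ((p0⊥ ⊗ (p0⊥ ⅋ p0)) ⊗ p0⊥)
    [⊗]  ⊢ p0, (p0⊥ ⊗ (p0⊥ ⅋ p0))
      [Ax]  ⊢ p0, p0⊥
      [⅋]  ⊢ (p0⊥ ⅋ p0)
        [Ax]  ⊢ p0, p0⊥
    [Ax]  ⊢ p0, p0⊥
  [Ax]  ⊢ p0, p0⊥

Result: YES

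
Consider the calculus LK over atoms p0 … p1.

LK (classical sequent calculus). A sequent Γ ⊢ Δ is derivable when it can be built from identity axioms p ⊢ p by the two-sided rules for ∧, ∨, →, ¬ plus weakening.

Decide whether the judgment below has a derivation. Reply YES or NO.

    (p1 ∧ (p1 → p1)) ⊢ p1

Derivation (root first):
[∧L] (p1 ∧ (p1 → p1)) ⊢ p1
  [→L] p1, (p1 → p1) ⊢ p1
    [WR] p1 ⊢ p1, p1
      [Ax] p1 ⊢ p1
    [WL] p1, p1 ⊢ p1
      [Ax] p1 ⊢ p1

Result: YES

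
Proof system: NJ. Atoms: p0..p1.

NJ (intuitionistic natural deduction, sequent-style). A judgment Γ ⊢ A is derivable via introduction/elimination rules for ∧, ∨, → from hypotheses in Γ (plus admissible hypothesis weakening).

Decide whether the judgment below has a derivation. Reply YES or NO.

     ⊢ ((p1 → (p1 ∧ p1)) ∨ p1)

Derivation (root first):
[∨I₁]  ⊢ ((p1 → (p1 ∧ p1)) ∨ p1)
  [→I]  ⊢ (p1 → (p1 ∧ p1))
    [∧I] p1 ⊢ (p1 ∧ p1)
      [Ax] p1 ⊢ p1
      [Ax] p1 ⊢ p1

Result: YES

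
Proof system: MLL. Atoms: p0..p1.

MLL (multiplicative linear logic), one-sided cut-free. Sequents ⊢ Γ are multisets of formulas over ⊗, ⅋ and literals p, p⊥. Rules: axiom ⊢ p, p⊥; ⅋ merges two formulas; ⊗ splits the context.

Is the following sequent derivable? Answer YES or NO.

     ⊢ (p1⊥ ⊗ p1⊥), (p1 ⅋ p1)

Proof tree:
[⅋]  ⊢ (p1⊥ ⊗ p1⊥), (p1 ⅋ p1)
  [⊗]  ⊢ p1, p1, (p1⊥ ⊗ p1⊥)
    [Ax]  ⊢ p1, p1⊥
    [Ax]  ⊢ p1, p1⊥

Result: YES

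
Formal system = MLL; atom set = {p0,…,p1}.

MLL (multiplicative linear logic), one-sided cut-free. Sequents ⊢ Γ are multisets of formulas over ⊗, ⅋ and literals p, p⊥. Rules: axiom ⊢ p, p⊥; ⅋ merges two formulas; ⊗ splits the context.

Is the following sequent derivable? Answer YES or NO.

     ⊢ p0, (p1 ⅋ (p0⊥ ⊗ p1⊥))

Proof tree:
[⅋]  ⊢ p0, (p1 ⅋ (p0⊥ ⊗ p1⊥))
  [⊗]  ⊢ p0, p1, (p0⊥ ⊗ p1⊥)
    [Ax]  ⊢ p0, p0⊥
    [Ax]  ⊢ p1, p1⊥

Result: YES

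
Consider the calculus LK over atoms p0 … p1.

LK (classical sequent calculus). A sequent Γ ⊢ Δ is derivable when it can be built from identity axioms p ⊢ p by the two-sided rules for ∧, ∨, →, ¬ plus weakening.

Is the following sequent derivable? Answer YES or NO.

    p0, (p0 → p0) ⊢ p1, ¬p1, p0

Proof tree:
[→L] p0, (p0 → p0) ⊢ p1, ¬p1, p0
  [WL] p0 ⊢ p1, ¬p1, p0
    [WR]  ⊢ p1, ¬p1, p0
      [¬R]  ⊢ p1, ¬p1
        [Ax] p1 ⊢ p1
  [WL] p0 ⊢ p1, ¬p1, p0
    [WR]  ⊢ p1, ¬p1, p0
      [¬R]  ⊢ p1, ¬p1
        [Ax] p1 ⊢ p1

Result: YES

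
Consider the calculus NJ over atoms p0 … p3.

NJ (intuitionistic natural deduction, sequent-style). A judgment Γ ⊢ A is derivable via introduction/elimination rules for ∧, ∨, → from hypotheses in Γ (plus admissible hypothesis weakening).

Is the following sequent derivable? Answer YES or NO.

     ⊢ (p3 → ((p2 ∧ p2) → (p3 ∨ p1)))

Derivation (root first):
[→I]  ⊢ (p3 → ((p2 ∧ p2) → (p3 ∨ p1)))
  [→I] p3 ⊢ ((p2 ∧ p2) → (p3 ∨ p1))
    [Wk] p3, (p2 ∧ p2) ⊢ (p3 ∨ p1)
      [∨I₁] p3 ⊢ (p3 ∨ p1)
        [Ax] p3 ⊢ p3

Result: YES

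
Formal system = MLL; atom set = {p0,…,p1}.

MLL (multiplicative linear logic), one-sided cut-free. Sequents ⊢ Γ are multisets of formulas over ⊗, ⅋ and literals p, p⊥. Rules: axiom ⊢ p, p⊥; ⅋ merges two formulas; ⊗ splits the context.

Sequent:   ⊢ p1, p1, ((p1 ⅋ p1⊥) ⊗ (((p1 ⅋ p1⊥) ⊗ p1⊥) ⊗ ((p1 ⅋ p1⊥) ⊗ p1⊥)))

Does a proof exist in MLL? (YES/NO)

Proof tree:
[⊗]  ⊢ p1, p1, ((p1 ⅋ p1⊥) ⊗ (((p1 ⅋ p1⊥) ⊗ p1⊥) ⊗ ((p1 ⅋ p1⊥) ⊗ p1⊥)))
  [⅋]  ⊢ (p1 ⅋ p1⊥)
    [Ax]  ⊢ p1, p1⊥
  [⊗]  ⊢ p1, p1, (((p1 ⅋ p1⊥) ⊗ p1⊥) ⊗ ((p1 ⅋ p1⊥) ⊗ p1⊥))
    [⊗]  ⊢ p1, ((p1 ⅋ p1⊥) ⊗ p1⊥)
      [⅋]  ⊢ (p1 ⅋ p1⊥)
        [Ax]  ⊢ p1, p1⊥
      [Ax]  ⊢ p1, p1⊥
    [⊗]  ⊢ p1, ((p1 ⅋ p1⊥) ⊗ p1⊥)
      [⅋]  ⊢ (p1 ⅋ p1⊥)
        [Ax]  ⊢ p1, p1⊥
      [Ax]  ⊢ p1, p1⊥

Result: YES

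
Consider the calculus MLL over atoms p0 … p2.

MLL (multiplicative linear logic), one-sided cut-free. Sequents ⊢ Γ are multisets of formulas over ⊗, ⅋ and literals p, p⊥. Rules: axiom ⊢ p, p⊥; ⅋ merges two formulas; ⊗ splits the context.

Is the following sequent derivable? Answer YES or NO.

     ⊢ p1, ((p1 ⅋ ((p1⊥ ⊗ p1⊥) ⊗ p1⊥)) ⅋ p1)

Derivation trace:
[⅋]  ⊢ p1, ((p1 ⅋ ((p1⊥ ⊗ p1⊥) ⊗ p1⊥)) ⅋ p1)
  [⅋]  ⊢ p1, p1, (p1 ⅋ ((p1⊥ ⊗ p1⊥) ⊗ p1⊥))
    [⊗]  ⊢ p1, p1, p1, ((p1⊥ ⊗ p1⊥) ⊗ p1⊥)
      [⊗]  ⊢ p1, p1, (p1⊥ ⊗ p1⊥)
        [Ax]  ⊢ p1, p1⊥
        [Ax]  ⊢ p1, p1⊥
      [Ax]  ⊢ p1, p1⊥

Result: YES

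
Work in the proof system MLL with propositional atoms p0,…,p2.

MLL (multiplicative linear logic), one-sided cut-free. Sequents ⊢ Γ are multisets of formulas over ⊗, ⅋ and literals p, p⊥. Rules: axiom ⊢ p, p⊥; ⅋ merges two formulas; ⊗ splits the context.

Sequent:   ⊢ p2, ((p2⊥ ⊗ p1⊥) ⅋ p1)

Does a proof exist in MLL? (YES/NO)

Derivation (root first):
[⅋]  ⊢ p2, ((p2⊥ ⊗ p1⊥) ⅋ p1)
  [⊗]  ⊢ p2, p1, (p2⊥ ⊗ p1⊥)
    [Ax]  ⊢ p2, p2⊥
    [Ax]  ⊢ p1, p1⊥

Result: YES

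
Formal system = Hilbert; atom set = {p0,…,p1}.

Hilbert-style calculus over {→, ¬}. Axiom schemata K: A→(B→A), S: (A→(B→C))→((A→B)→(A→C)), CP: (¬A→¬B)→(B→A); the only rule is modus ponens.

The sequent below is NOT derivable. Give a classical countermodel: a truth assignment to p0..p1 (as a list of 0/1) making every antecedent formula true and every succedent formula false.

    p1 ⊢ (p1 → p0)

Truth-table refutation:
  v=00: Γ:[p1=F] Δ:[(p1 → p0)=T] refutes=False
  v=01: Γ:[p1=T] Δ:[(p1 → p0)=F] refutes=True  ← countermodel

Result: [0, 1]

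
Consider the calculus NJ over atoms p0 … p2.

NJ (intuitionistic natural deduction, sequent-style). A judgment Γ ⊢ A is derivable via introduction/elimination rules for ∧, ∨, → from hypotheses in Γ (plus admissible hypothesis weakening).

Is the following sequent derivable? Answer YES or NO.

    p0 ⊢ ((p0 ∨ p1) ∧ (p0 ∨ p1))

Proof tree:
[∧I] p0 ⊢ ((p0 ∨ p1) ∧ (p0 ∨ p1))
  [∨I₁] p0 ⊢ (p0 ∨ p1)
    [Ax] p0 ⊢ p0
  [∨I₁] p0 ⊢ (p0 ∨ p1)
    [Ax] p0 ⊢ p0

Result: YES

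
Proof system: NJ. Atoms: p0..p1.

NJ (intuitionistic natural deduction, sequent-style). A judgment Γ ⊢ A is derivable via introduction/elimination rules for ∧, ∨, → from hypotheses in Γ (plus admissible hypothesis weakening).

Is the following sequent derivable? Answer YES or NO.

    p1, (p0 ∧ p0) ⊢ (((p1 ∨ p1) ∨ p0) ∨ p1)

Derivation trace:
[∨I₁] p1, (p0 ∧ p0) ⊢ (((p1 ∨ p1) ∨ p0) ∨ p1)
  [∨I₁] p1, (p0 ∧ p0) ⊢ ((p1 ∨ p1) ∨ p0)
    [Wk] p1, (p0 ∧ p0) ⊢ (p1 ∨ p1)
      [∨I₂] p1 ⊢ (p1 ∨ p1)
        [Ax] p1 ⊢ p1

Result: YES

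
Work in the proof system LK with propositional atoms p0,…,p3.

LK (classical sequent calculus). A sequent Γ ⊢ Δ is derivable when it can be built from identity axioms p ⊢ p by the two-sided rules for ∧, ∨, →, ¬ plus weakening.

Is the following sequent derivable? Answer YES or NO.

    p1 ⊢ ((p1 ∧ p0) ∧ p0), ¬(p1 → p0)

Derivation trace:
[¬R] p1 ⊢ ((p1 ∧ p0) ∧ p0), ¬(p1 → p0)
  [∧R] p1, (p1 → p0) ⊢ ((p1 ∧ p0) ∧ p0)
    [∧R] p1, (p1 → p0) ⊢ (p1 ∧ p0)
      [Ax] p1 ⊢ p1
      [→L] p1, (p1 → p0) ⊢ p0
        [Ax] p1 ⊢ p1
        [Ax] p0 ⊢ p0
    [→L] p1, (p1 → p0) ⊢ p0
      [Ax] p1 ⊢ p1
      [Ax] p0 ⊢ p0

Result: YES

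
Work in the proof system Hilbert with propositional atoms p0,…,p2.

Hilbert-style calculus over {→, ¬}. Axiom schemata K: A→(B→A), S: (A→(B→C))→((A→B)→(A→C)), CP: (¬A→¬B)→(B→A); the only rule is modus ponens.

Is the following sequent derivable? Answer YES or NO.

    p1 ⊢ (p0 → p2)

Truth-table refutation:
  v=000: Γ:[p1=F] Δ:[(p0 → p2)=T] refutes=False
  v=001: Γ:[p1=F] Δ:[(p0 → p2)=T] refutes=False
  v=010: Γ:[p1=T] Δ:[(p0 → p2)=T] refutes=False
  v=011: Γ:[p1=T] Δ:[(p0 → p2)=T] refutes=False
  v=100: Γ:[p1=F] Δ:[(p0 → p2)=F] refutes=False
  v=101: Γ:[p1=F] Δ:[(p0 → p2)=T] refutes=False
  v=110: Γ:[p1=T] Δ:[(p0 → p2)=F] refutes=True  ← countermodel

Result: NO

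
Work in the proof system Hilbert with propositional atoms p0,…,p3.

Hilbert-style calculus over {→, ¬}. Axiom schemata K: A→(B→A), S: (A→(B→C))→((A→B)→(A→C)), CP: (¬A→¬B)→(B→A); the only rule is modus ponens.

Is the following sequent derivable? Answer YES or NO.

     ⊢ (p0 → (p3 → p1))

Search for a countermodel by truth-table:
  v=0000: Γ:[] Δ:[(p0 → (p3 → p1))=T] refutes=False
  v=0001: Γ:[] Δ:[(p0 → (p3 → p1))=T] refutes=False
  v=0010: Γ:[] Δ:[(p0 → (p3 → p1))=T] refutes=False
  v=0011: Γ:[] Δ:[(p0 → (p3 → p1))=T] refutes=False
  v=0100: Γ:[] Δ:[(p0 → (p3 → p1))=T] refutes=False
  v=0101: Γ:[] Δ:[(p0 → (p3 → p1))=T] refutes=False
  v=0110: Γ:[] Δ:[(p0 → (p3 → p1))=T] refutes=False
  v=0111: Γ:[] Δ:[(p0 → (p3 → p1))=T] refutes=False
  v=1000: Γ:[] Δ:[(p0 → (p3 → p1))=T] refutes=False
  v=1001: Γ:[] Δ:[(p0 → (p3 → p1))=F] refutes=True  ← countermodel

Result: NO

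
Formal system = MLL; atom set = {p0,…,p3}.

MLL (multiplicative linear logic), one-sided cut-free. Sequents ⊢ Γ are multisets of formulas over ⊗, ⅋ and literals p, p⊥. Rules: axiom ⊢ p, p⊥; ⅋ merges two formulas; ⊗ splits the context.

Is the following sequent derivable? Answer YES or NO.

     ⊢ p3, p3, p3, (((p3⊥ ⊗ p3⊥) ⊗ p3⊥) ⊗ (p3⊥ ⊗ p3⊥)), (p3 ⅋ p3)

Proof tree:
[⅋]  ⊢ p3, p3, p3, (((p3⊥ ⊗ p3⊥) ⊗ p3⊥) ⊗ (p3⊥ ⊗ p3⊥)), (p3 ⅋ p3)
  [⊗]  ⊢ p3, p3, p3, p3, p3, (((p3⊥ ⊗ p3⊥) ⊗ p3⊥) ⊗ (p3⊥ ⊗ p3⊥))
    [⊗]  ⊢ p3, p3, p3, ((p3⊥ ⊗ p3⊥) ⊗ p3⊥)
      [⊗]  ⊢ p3, p3, (p3⊥ ⊗ p3⊥)
        [Ax]  ⊢ p3, p3⊥
        [Ax]  ⊢ p3, p3⊥
      [Ax]  ⊢ p3, p3⊥
    [⊗]  ⊢ p3, p3, (p3⊥ ⊗ p3⊥)
      [Ax]  ⊢ p3, p3⊥
      [Ax]  ⊢ p3, p3⊥

Result: YES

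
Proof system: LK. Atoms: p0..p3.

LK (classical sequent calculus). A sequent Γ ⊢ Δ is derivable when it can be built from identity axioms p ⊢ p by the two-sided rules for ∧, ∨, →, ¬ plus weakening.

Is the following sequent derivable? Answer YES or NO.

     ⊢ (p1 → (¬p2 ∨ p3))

Enumerate valuations to refute Γ ⊢ Δ:
  v=0000: Γ:[] Δ:[(p1 → (¬p2 ∨ p3))=T] refutes=False
  v=0001: Γ:[] Δ:[(p1 → (¬p2 ∨ p3))=T] refutes=False
  v=0010: Γ:[] Δ:[(p1 → (¬p2 ∨ p3))=T] refutes=False
  v=0011: Γ:[] Δ:[(p1 → (¬p2 ∨ p3))=T] refutes=False
  v=0100: Γ:[] Δ:[(p1 → (¬p2 ∨ p3))=T] refutes=False
  v=0101: Γ:[] Δ:[(p1 → (¬p2 ∨ p3))=T] refutes=False
  v=0110: Γ:[] Δ:[(p1 → (¬p2 ∨ p3))=F] refutes=True  ← countermodel

Result: NO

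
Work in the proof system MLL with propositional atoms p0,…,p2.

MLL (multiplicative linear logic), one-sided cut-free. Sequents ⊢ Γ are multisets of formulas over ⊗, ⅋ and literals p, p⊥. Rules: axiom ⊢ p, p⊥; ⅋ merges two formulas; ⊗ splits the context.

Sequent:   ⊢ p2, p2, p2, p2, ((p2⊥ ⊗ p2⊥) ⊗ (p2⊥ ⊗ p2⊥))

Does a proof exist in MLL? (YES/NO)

Derivation (root first):
[⊗]  ⊢ p2, p2, p2, p2, ((p2⊥ ⊗ p2⊥) ⊗ (p2⊥ ⊗ p2⊥))
  [⊗]  ⊢ p2, p2, (p2⊥ ⊗ p2⊥)
    [Ax]  ⊢ p2, p2⊥
    [Ax]  ⊢ p2, p2⊥
  [⊗]  ⊢ p2, p2, (p2⊥ ⊗ p2⊥)
    [Ax]  ⊢ p2, p2⊥
    [Ax]  ⊢ p2, p2⊥

Result: YES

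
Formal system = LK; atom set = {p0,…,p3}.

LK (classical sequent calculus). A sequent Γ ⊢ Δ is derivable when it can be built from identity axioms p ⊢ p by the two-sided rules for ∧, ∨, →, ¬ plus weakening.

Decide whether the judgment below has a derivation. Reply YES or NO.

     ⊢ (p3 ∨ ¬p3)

Proof tree:
[∨R]  ⊢ (p3 ∨ ¬p3)
  [¬R]  ⊢ p3, ¬p3
    [Ax] p3 ⊢ p3

Result: YES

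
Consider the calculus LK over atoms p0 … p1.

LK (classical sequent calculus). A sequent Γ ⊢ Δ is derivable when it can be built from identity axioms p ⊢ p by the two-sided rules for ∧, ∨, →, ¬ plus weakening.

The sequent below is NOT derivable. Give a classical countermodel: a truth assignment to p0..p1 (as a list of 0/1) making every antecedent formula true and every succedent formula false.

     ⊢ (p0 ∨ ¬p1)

Search for a countermodel by truth-table:
  v=00: Γ:[] Δ:[(p0 ∨ ¬p1)=T] refutes=False
  v=01: Γ:[] Δ:[(p0 ∨ ¬p1)=F] refutes=True  ← countermodel

Result: [0, 1]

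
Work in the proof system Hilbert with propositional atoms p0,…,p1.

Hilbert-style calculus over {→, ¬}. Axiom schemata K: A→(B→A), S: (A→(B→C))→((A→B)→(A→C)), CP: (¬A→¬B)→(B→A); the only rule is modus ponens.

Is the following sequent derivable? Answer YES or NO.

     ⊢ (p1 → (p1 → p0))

Enumerate valuations to refute Γ ⊢ Δ:
  v=00: Γ:[] Δ:[(p1 → (p1 → p0))=T] refutes=False
  v=01: Γ:[] Δ:[(p1 → (p1 → p0))=F] refutes=True  ← countermodel

Result: NO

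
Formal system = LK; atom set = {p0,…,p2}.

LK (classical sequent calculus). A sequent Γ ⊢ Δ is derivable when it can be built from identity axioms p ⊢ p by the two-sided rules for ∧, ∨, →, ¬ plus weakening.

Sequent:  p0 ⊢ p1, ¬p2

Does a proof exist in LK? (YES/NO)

Search for a countermodel by truth-table:
  v=000: Γ:[p0=F] Δ:[p1=F, ¬p2=T] refutes=False
  v=001: Γ:[p0=F] Δ:[p1=F, ¬p2=F] refutes=False
  v=010: Γ:[p0=F] Δ:[p1=T, ¬p2=T] refutes=False
  v=011: Γ:[p0=F] Δ:[p1=T, ¬p2=F] refutes=False
  v=100: Γ:[p0=T] Δ:[p1=F, ¬p2=T] refutes=False
  v=101: Γ:[p0=T] Δ:[p1=F, ¬p2=F] refutes=True  ← countermodel

Result: NO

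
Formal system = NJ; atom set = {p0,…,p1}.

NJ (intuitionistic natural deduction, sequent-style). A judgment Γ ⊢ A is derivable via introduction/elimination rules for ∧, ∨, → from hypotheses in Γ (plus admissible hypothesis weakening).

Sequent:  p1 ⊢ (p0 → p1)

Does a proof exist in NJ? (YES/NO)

Derivation (root first):
[→I] p1 ⊢ (p0 → p1)
  [Wk] p1, p0 ⊢ p1
    [Ax] p1 ⊢ p1

Result: YES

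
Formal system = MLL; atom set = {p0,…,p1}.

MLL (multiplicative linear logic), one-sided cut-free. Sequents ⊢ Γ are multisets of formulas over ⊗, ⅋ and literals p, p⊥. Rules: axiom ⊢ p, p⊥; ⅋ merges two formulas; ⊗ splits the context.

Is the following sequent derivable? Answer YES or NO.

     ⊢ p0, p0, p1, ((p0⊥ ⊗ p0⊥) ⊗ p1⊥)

Proof tree:
[⊗]  ⊢ p0, p0, p1, ((p0⊥ ⊗ p0⊥) ⊗ p1⊥)
  [⊗]  ⊢ p0, p0, (p0⊥ ⊗ p0⊥)
    [Ax]  ⊢ p0, p0⊥
    [Ax]  ⊢ p0, p0⊥
  [Ax]  ⊢ p1, p1⊥

Result: YES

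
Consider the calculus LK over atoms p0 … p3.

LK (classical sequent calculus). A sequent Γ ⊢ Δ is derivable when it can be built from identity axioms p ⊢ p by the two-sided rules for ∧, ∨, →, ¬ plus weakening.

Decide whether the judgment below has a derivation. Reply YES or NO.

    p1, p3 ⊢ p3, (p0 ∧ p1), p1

Proof tree:
[WR] p1, p3 ⊢ p3, (p0 ∧ p1), p1
  [∧R] p1, p3 ⊢ p3, (p0 ∧ p1)
    [WR] p3 ⊢ p3, p0
      [Ax] p3 ⊢ p3
    [Ax] p1 ⊢ p1

Result: YES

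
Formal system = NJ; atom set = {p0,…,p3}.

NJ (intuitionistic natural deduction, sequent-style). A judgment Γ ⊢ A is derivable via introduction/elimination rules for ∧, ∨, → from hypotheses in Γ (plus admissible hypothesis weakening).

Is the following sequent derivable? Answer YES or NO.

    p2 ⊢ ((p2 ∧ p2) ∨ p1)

Proof tree:
[∨I₁] p2 ⊢ ((p2 ∧ p2) ∨ p1)
  [∧I] p2 ⊢ (p2 ∧ p2)
    [Ax] p2 ⊢ p2
    [Ax] p2 ⊢ p2

Result: YES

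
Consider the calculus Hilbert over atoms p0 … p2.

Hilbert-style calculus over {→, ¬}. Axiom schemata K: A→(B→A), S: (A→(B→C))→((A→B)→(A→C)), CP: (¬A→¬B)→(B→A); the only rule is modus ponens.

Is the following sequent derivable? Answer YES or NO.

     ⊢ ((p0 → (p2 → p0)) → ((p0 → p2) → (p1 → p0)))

Truth-table refutation:
  v=000: Γ:[] Δ:[((p0 → (p2 → p0)) → ((p0 → p2) → (p1 → p0)))=T] refutes=False
  v=001: Γ:[] Δ:[((p0 → (p2 → p0)) → ((p0 → p2) → (p1 → p0)))=T] refutes=False
  v=010: Γ:[] Δ:[((p0 → (p2 → p0)) → ((p0 → p2) → (p1 → p0)))=F] refutes=True  ← countermodel

Result: NO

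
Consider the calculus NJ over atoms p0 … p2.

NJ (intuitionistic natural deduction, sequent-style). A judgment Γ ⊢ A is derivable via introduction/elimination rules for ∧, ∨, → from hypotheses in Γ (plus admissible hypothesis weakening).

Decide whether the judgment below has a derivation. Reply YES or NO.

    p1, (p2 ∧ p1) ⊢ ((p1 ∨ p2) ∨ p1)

Proof tree:
[∨I₁] p1, (p2 ∧ p1) ⊢ ((p1 ∨ p2) ∨ p1)
  [Wk] p1, (p2 ∧ p1) ⊢ (p1 ∨ p2)
    [∨I₁] p1 ⊢ (p1 ∨ p2)
      [Ax] p1 ⊢ p1

Result: YES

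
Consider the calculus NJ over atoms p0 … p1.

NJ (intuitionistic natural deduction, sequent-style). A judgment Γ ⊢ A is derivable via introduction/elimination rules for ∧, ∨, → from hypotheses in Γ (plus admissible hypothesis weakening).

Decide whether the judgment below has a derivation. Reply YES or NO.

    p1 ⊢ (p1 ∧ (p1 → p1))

Proof tree:
[∧I] p1 ⊢ (p1 ∧ (p1 → p1))
  [Wk] p1, p1 ⊢ p1
    [Ax] p1 ⊢ p1
  [→I]  ⊢ (p1 → p1)
    [Ax] p1 ⊢ p1

Result: YES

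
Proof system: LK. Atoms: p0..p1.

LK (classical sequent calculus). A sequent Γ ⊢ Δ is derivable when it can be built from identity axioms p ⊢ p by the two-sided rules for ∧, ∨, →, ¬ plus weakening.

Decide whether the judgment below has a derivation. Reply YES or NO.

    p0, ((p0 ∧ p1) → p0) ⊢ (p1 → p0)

Derivation trace:
[→R] p0, ((p0 ∧ p1) → p0) ⊢ (p1 → p0)
  [→L] p1, p0, ((p0 ∧ p1) → p0) ⊢ p0
    [∧R] p1, p0 ⊢ (p0 ∧ p1)
      [Ax] p0 ⊢ p0
      [Ax] p1 ⊢ p1
    [Ax] p0 ⊢ p0

Result: YES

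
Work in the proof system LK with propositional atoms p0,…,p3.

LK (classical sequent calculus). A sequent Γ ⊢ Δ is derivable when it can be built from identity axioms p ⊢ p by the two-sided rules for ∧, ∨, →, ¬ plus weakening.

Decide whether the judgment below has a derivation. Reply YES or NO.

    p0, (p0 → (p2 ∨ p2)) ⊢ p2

Derivation trace:
[→L] p0, (p0 → (p2 ∨ p2)) ⊢ p2
  [Ax] p0 ⊢ p0
  [∨L] (p2 ∨ p2) ⊢ p2
    [Ax] p2 ⊢ p2
    [Ax] p2 ⊢ p2

Result: YES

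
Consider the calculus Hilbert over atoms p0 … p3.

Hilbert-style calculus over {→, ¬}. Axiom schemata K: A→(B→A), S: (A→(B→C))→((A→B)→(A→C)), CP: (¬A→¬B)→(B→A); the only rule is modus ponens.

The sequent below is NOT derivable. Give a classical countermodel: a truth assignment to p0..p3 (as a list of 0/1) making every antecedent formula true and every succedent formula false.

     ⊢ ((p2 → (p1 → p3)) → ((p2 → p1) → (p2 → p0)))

Truth-table refutation:
  v=0000: Γ:[] Δ:[((p2 → (p1 → p3)) → ((p2 → p1) → (p2 → p0)))=T] refutes=False
  v=0001: Γ:[] Δ:[((p2 → (p1 → p3)) → ((p2 → p1) → (p2 → p0)))=T] refutes=False
  v=0010: Γ:[] Δ:[((p2 → (p1 → p3)) → ((p2 → p1) → (p2 → p0)))=T] refutes=False
  v=0011: Γ:[] Δ:[((p2 → (p1 → p3)) → ((p2 → p1) → (p2 → p0)))=T] refutes=False
  v=0100: Γ:[] Δ:[((p2 → (p1 → p3)) → ((p2 → p1) → (p2 → p0)))=T] refutes=False
  v=0101: Γ:[] Δ:[((p2 → (p1 → p3)) → ((p2 → p1) → (p2 → p0)))=T] refutes=False
  v=0110: Γ:[] Δ:[((p2 → (p1 → p3)) → ((p2 → p1) → (p2 → p0)))=T] refutes=False
  v=0111: Γ:[] Δ:[((p2 → (p1 → p3)) → ((p2 → p1) → (p2 → p0)))=F] refutes=True  ← countermodel

Result: [0, 1, 1, 1]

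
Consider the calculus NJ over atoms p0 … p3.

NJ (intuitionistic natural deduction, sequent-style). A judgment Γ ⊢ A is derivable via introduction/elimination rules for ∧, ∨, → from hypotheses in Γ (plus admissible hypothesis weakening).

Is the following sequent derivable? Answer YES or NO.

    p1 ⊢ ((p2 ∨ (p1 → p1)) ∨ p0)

Derivation trace:
[Wk] p1 ⊢ ((p2 ∨ (p1 → p1)) ∨ p0)
  [∨I₁]  ⊢ ((p2 ∨ (p1 → p1)) ∨ p0)
    [∨I₂]  ⊢ (p2 ∨ (p1 → p1))
      [→I]  ⊢ (p1 → p1)
        [Ax] p1 ⊢ p1

Result: YES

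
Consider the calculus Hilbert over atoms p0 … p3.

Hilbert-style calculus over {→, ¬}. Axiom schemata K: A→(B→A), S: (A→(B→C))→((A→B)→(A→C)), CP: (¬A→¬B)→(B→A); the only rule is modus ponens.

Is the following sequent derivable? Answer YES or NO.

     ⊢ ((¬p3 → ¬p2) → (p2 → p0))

Truth-table refutation:
  v=0000: Γ:[] Δ:[((¬p3 → ¬p2) → (p2 → p0))=T] refutes=False
  v=0001: Γ:[] Δ:[((¬p3 → ¬p2) → (p2 → p0))=T] refutes=False
  v=0010: Γ:[] Δ:[((¬p3 → ¬p2) → (p2 → p0))=T] refutes=False
  v=0011: Γ:[] Δ:[((¬p3 → ¬p2) → (p2 → p0))=F] refutes=True  ← countermodel

Result: NO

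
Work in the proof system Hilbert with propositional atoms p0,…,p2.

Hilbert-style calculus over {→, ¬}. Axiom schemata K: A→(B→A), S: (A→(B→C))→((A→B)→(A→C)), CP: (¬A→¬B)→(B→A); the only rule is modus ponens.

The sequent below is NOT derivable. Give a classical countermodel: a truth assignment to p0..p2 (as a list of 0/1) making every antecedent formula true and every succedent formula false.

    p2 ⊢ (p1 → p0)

Truth-table refutation:
  v=000: Γ:[p2=F] Δ:[(p1 → p0)=T] refutes=False
  v=001: Γ:[p2=T] Δ:[(p1 → p0)=T] refutes=False
  v=010: Γ:[p2=F] Δ:[(p1 → p0)=F] refutes=False
  v=011: Γ:[p2=T] Δ:[(p1 → p0)=F] refutes=True  ← countermodel

Result: [0, 1, 1]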